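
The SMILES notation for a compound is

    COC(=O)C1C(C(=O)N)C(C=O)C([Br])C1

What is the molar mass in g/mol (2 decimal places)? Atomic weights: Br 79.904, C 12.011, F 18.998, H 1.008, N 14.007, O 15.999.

First, the molecular formula is C9H12BrNO4 (counting implicit H from valence).
  Br: 1 × 79.904 = 79.904
  C: 9 × 12.011 = 108.099
  H: 12 × 1.008 = 12.096
  N: 1 × 14.007 = 14.007
  O: 4 × 15.999 = 63.996
Sum: 1×79.904 + 9×12.011 + 12×1.008 + 1×14.007 + 4×15.999 = 278.102 → 278.10 g/mol.

278.10 g/mol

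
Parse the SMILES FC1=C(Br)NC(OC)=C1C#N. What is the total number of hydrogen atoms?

Walk through each heavy atom and fill implicit hydrogens from standard valence (C 4, N 3, O 2, S 2, halogen 1):
  atom 1: F (halogen, monovalent) → 0 H
  atom 2: C, bond orders sum to 4 (valence 4) → 0 H
  atom 3: C, bond orders sum to 4 (valence 4) → 0 H
  atom 4: Br (halogen, monovalent) → 0 H
  atom 5: N, bond orders sum to 2 (valence 3) → 1 H
  atom 6: C, bond orders sum to 4 (valence 4) → 0 H
  atom 7: O, bond orders sum to 2 (valence 2) → 0 H
  atom 8: C, bond orders sum to 1 (valence 4) → 3 H
  atom 9: C, bond orders sum to 4 (valence 4) → 0 H
  atom 10: C, bond orders sum to 4 (valence 4) → 0 H
  atom 11: N, bond orders sum to 3 (valence 3) → 0 H
Total hydrogens: 4.

4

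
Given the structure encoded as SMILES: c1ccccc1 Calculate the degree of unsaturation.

Molecular formula: C6H6.
DoU = (2C + 2 + N − H − X) / 2, where X is the halogen count and O/S are ignored.
    = (2·6 + 2 + 0 − 6 − 0) / 2 = 8 / 2 = 4.

4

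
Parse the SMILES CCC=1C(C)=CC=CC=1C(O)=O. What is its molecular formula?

Walk through each heavy atom and fill implicit hydrogens from standard valence (C 4, N 3, O 2, S 2, halogen 1):
  atom 1: C, bond orders sum to 1 (valence 4) → 3 H
  atom 2: C, bond orders sum to 2 (valence 4) → 2 H
  atom 3: C, bond orders sum to 4 (valence 4) → 0 H
  atom 4: C, bond orders sum to 4 (valence 4) → 0 H
  atom 5: C, bond orders sum to 1 (valence 4) → 3 H
  atom 6: C, bond orders sum to 3 (valence 4) → 1 H
  atom 7: C, bond orders sum to 3 (valence 4) → 1 H
  atom 8: C, bond orders sum to 3 (valence 4) → 1 H
  atom 9: C, bond orders sum to 4 (valence 4) → 0 H
  atom 10: C, bond orders sum to 4 (valence 4) → 0 H
  atom 11: O, bond orders sum to 1 (valence 2) → 1 H
  atom 12: O, bond orders sum to 2 (valence 2) → 0 H
Totals → C:10, H:12, O:2.
In Hill order: C10H12O2.

C10H12O2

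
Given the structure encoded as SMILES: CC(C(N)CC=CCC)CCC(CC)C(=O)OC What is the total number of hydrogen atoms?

Walk through each heavy atom and fill implicit hydrogens from standard valence (C 4, N 3, O 2, S 2, halogen 1):
  atom 1: C, bond orders sum to 1 (valence 4) → 3 H
  atom 2: C, bond orders sum to 3 (valence 4) → 1 H
  atom 3: C, bond orders sum to 3 (valence 4) → 1 H
  atom 4: N, bond orders sum to 1 (valence 3) → 2 H
  atom 5: C, bond orders sum to 2 (valence 4) → 2 H
  atom 6: C, bond orders sum to 3 (valence 4) → 1 H
  atom 7: C, bond orders sum to 3 (valence 4) → 1 H
  atom 8: C, bond orders sum to 2 (valence 4) → 2 H
  atom 9: C, bond orders sum to 1 (valence 4) → 3 H
  atom 10: C, bond orders sum to 2 (valence 4) → 2 H
  atom 11: C, bond orders sum to 2 (valence 4) → 2 H
  atom 12: C, bond orders sum to 3 (valence 4) → 1 H
  atom 13: C, bond orders sum to 2 (valence 4) → 2 H
  atom 14: C, bond orders sum to 1 (valence 4) → 3 H
  atom 15: C, bond orders sum to 4 (valence 4) → 0 H
  atom 16: O, bond orders sum to 2 (valence 2) → 0 H
  atom 17: O, bond orders sum to 2 (valence 2) → 0 H
  atom 18: C, bond orders sum to 1 (valence 4) → 3 H
Total hydrogens: 29.

29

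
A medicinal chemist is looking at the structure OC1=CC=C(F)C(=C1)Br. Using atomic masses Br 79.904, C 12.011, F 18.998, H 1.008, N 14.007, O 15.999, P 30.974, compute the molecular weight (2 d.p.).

First, the molecular formula is C6H4BrFO (counting implicit H from valence).
  Br: 1 × 79.904 = 79.904
  C: 6 × 12.011 = 72.066
  F: 1 × 18.998 = 18.998
  H: 4 × 1.008 = 4.032
  O: 1 × 15.999 = 15.999
Sum: 1×79.904 + 6×12.011 + 1×18.998 + 4×1.008 + 1×15.999 = 190.999 → 191.00 g/mol.

191.00 g/mol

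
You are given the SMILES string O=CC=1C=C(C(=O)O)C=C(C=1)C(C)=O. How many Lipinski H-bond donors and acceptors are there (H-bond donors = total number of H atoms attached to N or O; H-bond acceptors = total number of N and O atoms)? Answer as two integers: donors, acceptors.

Donors: find every N or O and count the H atoms it carries.
  atom 1 (O): bond orders sum to 2 → 0 H
  atom 7 (O): bond orders sum to 2 → 0 H
  atom 8 (O): bond orders sum to 1 → 1 H
  atom 14 (O): bond orders sum to 2 → 0 H
Lipinski HBD = 1.
Acceptors: N atoms = 0, O atoms = 4 → HBA = 4.

1, 4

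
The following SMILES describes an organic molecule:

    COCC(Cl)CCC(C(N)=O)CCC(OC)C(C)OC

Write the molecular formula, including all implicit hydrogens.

Walk through each heavy atom and fill implicit hydrogens from standard valence (C 4, N 3, O 2, S 2, halogen 1):
  atom 1: C, bond orders sum to 1 (valence 4) → 3 H
  atom 2: O, bond orders sum to 2 (valence 2) → 0 H
  atom 3: C, bond orders sum to 2 (valence 4) → 2 H
  atom 4: C, bond orders sum to 3 (valence 4) → 1 H
  atom 5: Cl (halogen, monovalent) → 0 H
  atom 6: C, bond orders sum to 2 (valence 4) → 2 H
  atom 7: C, bond orders sum to 2 (valence 4) → 2 H
  atom 8: C, bond orders sum to 3 (valence 4) → 1 H
  atom 9: C, bond orders sum to 4 (valence 4) → 0 H
  atom 10: N, bond orders sum to 1 (valence 3) → 2 H
  atom 11: O, bond orders sum to 2 (valence 2) → 0 H
  atom 12: C, bond orders sum to 2 (valence 4) → 2 H
  atom 13: C, bond orders sum to 2 (valence 4) → 2 H
  atom 14: C, bond orders sum to 3 (valence 4) → 1 H
  atom 15: O, bond orders sum to 2 (valence 2) → 0 H
  atom 16: C, bond orders sum to 1 (valence 4) → 3 H
  atom 17: C, bond orders sum to 3 (valence 4) → 1 H
  atom 18: C, bond orders sum to 1 (valence 4) → 3 H
  atom 19: O, bond orders sum to 2 (valence 2) → 0 H
  atom 20: C, bond orders sum to 1 (valence 4) → 3 H
Totals → C:14, H:28, Cl:1, N:1, O:4.

C14H28ClNO4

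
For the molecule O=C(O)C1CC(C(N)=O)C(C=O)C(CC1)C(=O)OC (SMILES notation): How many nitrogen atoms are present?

Scan the SMILES for N atoms (remember two-letter symbols like Cl and Br are single atoms).
Nitrogen count: 1.

1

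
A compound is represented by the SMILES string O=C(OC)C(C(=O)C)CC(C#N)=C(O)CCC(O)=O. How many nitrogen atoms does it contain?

Scan the SMILES for N atoms (remember two-letter symbols like Cl and Br are single atoms).
Nitrogen count: 1.

1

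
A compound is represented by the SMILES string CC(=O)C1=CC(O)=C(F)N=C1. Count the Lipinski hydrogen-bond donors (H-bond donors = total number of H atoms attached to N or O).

1

Donors: find every N or O and count the H atoms it carries.
  atom 3 (O): bond orders sum to 2 → 0 H
  atom 7 (O): bond orders sum to 1 → 1 H
  atom 10 (N): bond orders sum to 3 → 0 H
Lipinski HBD = 1.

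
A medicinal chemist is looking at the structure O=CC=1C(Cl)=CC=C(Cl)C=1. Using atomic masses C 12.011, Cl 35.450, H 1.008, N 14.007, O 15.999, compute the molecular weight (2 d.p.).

First, the molecular formula is C7H4Cl2O (counting implicit H from valence).
  C: 7 × 12.011 = 84.077
  Cl: 2 × 35.450 = 70.900
  H: 4 × 1.008 = 4.032
  O: 1 × 15.999 = 15.999
Sum: 7×12.011 + 2×35.450 + 4×1.008 + 1×15.999 = 175.008 → 175.01 g/mol.

175.01 g/mol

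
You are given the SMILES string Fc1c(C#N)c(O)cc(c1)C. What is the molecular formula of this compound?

Walk through each heavy atom and fill implicit hydrogens from standard valence (C 4, N 3, O 2, S 2, halogen 1); for lowercase aromatic atoms, an aromatic c carries 1 H when it has two neighbours and 0 H with three, and aromatic n carries 0 H:
  atom 1: F (halogen, monovalent) → 0 H
  atom 2: aromatic c, 3 neighbours → 0 H
  atom 3: aromatic c, 3 neighbours → 0 H
  atom 4: C, bond orders sum to 4 (valence 4) → 0 H
  atom 5: N, bond orders sum to 3 (valence 3) → 0 H
  atom 6: aromatic c, 3 neighbours → 0 H
  atom 7: O, bond orders sum to 1 (valence 2) → 1 H
  atom 8: aromatic c, 2 neighbours → 1 H
  atom 9: aromatic c, 3 neighbours → 0 H
  atom 10: aromatic c, 2 neighbours → 1 H
  atom 11: C, bond orders sum to 1 (valence 4) → 3 H
Totals → C:8, H:6, F:1, N:1, O:1.
In Hill order: C8H6FNO.

C8H6FNO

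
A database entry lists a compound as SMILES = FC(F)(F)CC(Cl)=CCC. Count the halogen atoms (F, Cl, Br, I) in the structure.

4

Halogen atoms appear at heavy-atom positions 1, 3, 4, 7 (1×Cl, 3×F).
Other groups present: 1 alkene.
Halogen count: 4.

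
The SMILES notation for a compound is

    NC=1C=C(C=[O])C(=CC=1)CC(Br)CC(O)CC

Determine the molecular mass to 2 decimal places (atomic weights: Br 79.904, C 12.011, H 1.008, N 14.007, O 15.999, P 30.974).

300.20 g/mol

First, the molecular formula is C13H18BrNO2 (counting implicit H from valence).
  Br: 1 × 79.904 = 79.904
  C: 13 × 12.011 = 156.143
  H: 18 × 1.008 = 18.144
  N: 1 × 14.007 = 14.007
  O: 2 × 15.999 = 31.998
Sum: 1×79.904 + 13×12.011 + 18×1.008 + 1×14.007 + 2×15.999 = 300.196 → 300.20 g/mol.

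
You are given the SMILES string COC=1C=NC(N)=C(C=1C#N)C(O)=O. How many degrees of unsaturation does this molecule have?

7

Molecular formula: C8H7N3O3.
DoU = (2C + 2 + N − H − X) / 2, where X is the halogen count and O/S are ignored.
    = (2·8 + 2 + 3 − 7 − 0) / 2 = 14 / 2 = 7.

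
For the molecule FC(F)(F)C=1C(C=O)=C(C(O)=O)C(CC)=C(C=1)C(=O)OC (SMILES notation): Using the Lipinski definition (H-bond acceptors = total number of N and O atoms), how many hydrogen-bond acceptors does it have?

5

N atoms: 0; O atoms: 5.
Lipinski HBA = 0 + 5 = 5.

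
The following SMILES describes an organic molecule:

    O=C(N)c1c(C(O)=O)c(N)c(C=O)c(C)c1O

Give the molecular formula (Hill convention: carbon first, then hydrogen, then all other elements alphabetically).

C10H10N2O5

Walk through each heavy atom and fill implicit hydrogens from standard valence (C 4, N 3, O 2, S 2, halogen 1); for lowercase aromatic atoms, an aromatic c carries 1 H when it has two neighbours and 0 H with three, and aromatic n carries 0 H:
  atom 1: O, bond orders sum to 2 (valence 2) → 0 H
  atom 2: C, bond orders sum to 4 (valence 4) → 0 H
  atom 3: N, bond orders sum to 1 (valence 3) → 2 H
  atom 4: aromatic c, 3 neighbours → 0 H
  atom 5: aromatic c, 3 neighbours → 0 H
  atom 6: C, bond orders sum to 4 (valence 4) → 0 H
  atom 7: O, bond orders sum to 1 (valence 2) → 1 H
  atom 8: O, bond orders sum to 2 (valence 2) → 0 H
  atom 9: aromatic c, 3 neighbours → 0 H
  atom 10: N, bond orders sum to 1 (valence 3) → 2 H
  atom 11: aromatic c, 3 neighbours → 0 H
  atom 12: C, bond orders sum to 3 (valence 4) → 1 H
  atom 13: O, bond orders sum to 2 (valence 2) → 0 H
  atom 14: aromatic c, 3 neighbours → 0 H
  atom 15: C, bond orders sum to 1 (valence 4) → 3 H
  atom 16: aromatic c, 3 neighbours → 0 H
  atom 17: O, bond orders sum to 1 (valence 2) → 1 H
Totals → C:10, H:10, N:2, O:5.
In Hill order: C10H10N2O5.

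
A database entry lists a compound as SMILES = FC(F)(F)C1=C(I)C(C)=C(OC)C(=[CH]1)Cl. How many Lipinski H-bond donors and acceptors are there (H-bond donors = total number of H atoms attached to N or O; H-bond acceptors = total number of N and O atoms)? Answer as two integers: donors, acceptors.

Donors: find every N or O and count the H atoms it carries.
  atom 11 (O): bond orders sum to 2 → 0 H
Lipinski HBD = 0.
Acceptors: N atoms = 0, O atoms = 1 → HBA = 1.

0, 1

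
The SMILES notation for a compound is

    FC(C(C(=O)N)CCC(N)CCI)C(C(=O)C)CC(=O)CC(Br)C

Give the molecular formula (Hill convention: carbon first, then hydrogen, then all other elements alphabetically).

C16H27BrFIN2O3

Walk through each heavy atom and fill implicit hydrogens from standard valence (C 4, N 3, O 2, S 2, halogen 1):
  atom 1: F (halogen, monovalent) → 0 H
  atom 2: C, bond orders sum to 3 (valence 4) → 1 H
  atom 3: C, bond orders sum to 3 (valence 4) → 1 H
  atom 4: C, bond orders sum to 4 (valence 4) → 0 H
  atom 5: O, bond orders sum to 2 (valence 2) → 0 H
  atom 6: N, bond orders sum to 1 (valence 3) → 2 H
  atom 7: C, bond orders sum to 2 (valence 4) → 2 H
  atom 8: C, bond orders sum to 2 (valence 4) → 2 H
  atom 9: C, bond orders sum to 3 (valence 4) → 1 H
  atom 10: N, bond orders sum to 1 (valence 3) → 2 H
  atom 11: C, bond orders sum to 2 (valence 4) → 2 H
  atom 12: C, bond orders sum to 2 (valence 4) → 2 H
  atom 13: I (halogen, monovalent) → 0 H
  atom 14: C, bond orders sum to 3 (valence 4) → 1 H
  atom 15: C, bond orders sum to 4 (valence 4) → 0 H
  atom 16: O, bond orders sum to 2 (valence 2) → 0 H
  atom 17: C, bond orders sum to 1 (valence 4) → 3 H
  atom 18: C, bond orders sum to 2 (valence 4) → 2 H
  atom 19: C, bond orders sum to 4 (valence 4) → 0 H
  atom 20: O, bond orders sum to 2 (valence 2) → 0 H
  atom 21: C, bond orders sum to 2 (valence 4) → 2 H
  atom 22: C, bond orders sum to 3 (valence 4) → 1 H
  atom 23: Br (halogen, monovalent) → 0 H
  atom 24: C, bond orders sum to 1 (valence 4) → 3 H
Totals → C:16, H:27, Br:1, F:1, I:1, N:2, O:3.
In Hill order: C16H27BrFIN2O3.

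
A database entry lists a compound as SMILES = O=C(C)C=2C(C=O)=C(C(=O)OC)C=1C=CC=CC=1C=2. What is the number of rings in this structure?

2

In SMILES, each pair of matching ring-closure digits denotes one ring-closing bond; the number of such bonds equals the number of independent rings.
Ring-closure bonds here: 2.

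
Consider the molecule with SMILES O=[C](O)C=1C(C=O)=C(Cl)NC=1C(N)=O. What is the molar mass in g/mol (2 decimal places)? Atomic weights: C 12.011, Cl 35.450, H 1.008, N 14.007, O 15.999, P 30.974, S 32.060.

First, the molecular formula is C7H5ClN2O4 (counting implicit H from valence).
  C: 7 × 12.011 = 84.077
  Cl: 1 × 35.450 = 35.450
  H: 5 × 1.008 = 5.040
  N: 2 × 14.007 = 28.014
  O: 4 × 15.999 = 63.996
Sum: 7×12.011 + 1×35.450 + 5×1.008 + 2×14.007 + 4×15.999 = 216.577 → 216.58 g/mol.

216.58 g/mol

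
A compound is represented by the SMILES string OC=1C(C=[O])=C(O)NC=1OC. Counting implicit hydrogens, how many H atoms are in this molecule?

7

Walk through each heavy atom and fill implicit hydrogens from standard valence (C 4, N 3, O 2, S 2, halogen 1):
  atom 1: O, bond orders sum to 1 (valence 2) → 1 H
  atom 2: C, bond orders sum to 4 (valence 4) → 0 H
  atom 3: C, bond orders sum to 4 (valence 4) → 0 H
  atom 4: C, bond orders sum to 3 (valence 4) → 1 H
  atom 5: O with explicit H count 0
  atom 6: C, bond orders sum to 4 (valence 4) → 0 H
  atom 7: O, bond orders sum to 1 (valence 2) → 1 H
  atom 8: N, bond orders sum to 2 (valence 3) → 1 H
  atom 9: C, bond orders sum to 4 (valence 4) → 0 H
  atom 10: O, bond orders sum to 2 (valence 2) → 0 H
  atom 11: C, bond orders sum to 1 (valence 4) → 3 H
Total hydrogens: 7.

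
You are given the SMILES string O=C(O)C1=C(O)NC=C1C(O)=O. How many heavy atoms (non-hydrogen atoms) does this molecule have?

12

Every atom symbol written in the SMILES (organic subset) is one heavy atom; implicit H are not written.
Heavy atoms by element → C:6, N:1, O:5.
Total: 12.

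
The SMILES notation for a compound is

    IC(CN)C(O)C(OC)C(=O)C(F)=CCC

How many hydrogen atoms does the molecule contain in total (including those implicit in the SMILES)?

17

Walk through each heavy atom and fill implicit hydrogens from standard valence (C 4, N 3, O 2, S 2, halogen 1):
  atom 1: I (halogen, monovalent) → 0 H
  atom 2: C, bond orders sum to 3 (valence 4) → 1 H
  atom 3: C, bond orders sum to 2 (valence 4) → 2 H
  atom 4: N, bond orders sum to 1 (valence 3) → 2 H
  atom 5: C, bond orders sum to 3 (valence 4) → 1 H
  atom 6: O, bond orders sum to 1 (valence 2) → 1 H
  atom 7: C, bond orders sum to 3 (valence 4) → 1 H
  atom 8: O, bond orders sum to 2 (valence 2) → 0 H
  atom 9: C, bond orders sum to 1 (valence 4) → 3 H
  atom 10: C, bond orders sum to 4 (valence 4) → 0 H
  atom 11: O, bond orders sum to 2 (valence 2) → 0 H
  atom 12: C, bond orders sum to 4 (valence 4) → 0 H
  atom 13: F (halogen, monovalent) → 0 H
  atom 14: C, bond orders sum to 3 (valence 4) → 1 H
  atom 15: C, bond orders sum to 2 (valence 4) → 2 H
  atom 16: C, bond orders sum to 1 (valence 4) → 3 H
Total hydrogens: 17.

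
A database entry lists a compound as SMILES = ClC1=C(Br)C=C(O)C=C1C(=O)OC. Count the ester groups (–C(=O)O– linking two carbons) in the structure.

1

The ester motif appears at heavy-atom position 10 in the SMILES.
Other groups present: 1 hydroxyl.
Ester count: 1.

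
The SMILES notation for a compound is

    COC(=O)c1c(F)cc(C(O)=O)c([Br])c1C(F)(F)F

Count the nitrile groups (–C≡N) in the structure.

Scan the SMILES for the nitrile motif — none present.
Groups that are present: 1 carboxylic acid, 1 ester.

0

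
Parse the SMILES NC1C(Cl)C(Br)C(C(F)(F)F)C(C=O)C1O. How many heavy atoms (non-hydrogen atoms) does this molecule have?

Every atom symbol written in the SMILES (organic subset) is one heavy atom; implicit H are not written.
Heavy atoms by element → Br:1, C:8, Cl:1, F:3, N:1, O:2.
Total: 16.

16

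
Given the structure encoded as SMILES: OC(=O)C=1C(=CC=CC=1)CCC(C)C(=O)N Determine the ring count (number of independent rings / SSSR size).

1

In SMILES, each pair of matching ring-closure digits denotes one ring-closing bond; the number of such bonds equals the number of independent rings.
Ring-closure bonds here: 1.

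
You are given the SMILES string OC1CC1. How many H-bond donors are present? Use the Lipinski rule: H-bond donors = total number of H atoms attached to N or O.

1

Donors: find every N or O and count the H atoms it carries.
  atom 1 (O): bond orders sum to 1 → 1 H
Lipinski HBD = 1.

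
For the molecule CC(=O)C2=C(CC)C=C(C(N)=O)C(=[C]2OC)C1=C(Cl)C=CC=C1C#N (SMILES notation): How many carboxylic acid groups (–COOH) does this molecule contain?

Scan the SMILES for the carboxylic acid motif — none present.
Groups that are present: 1 amide, 1 ether, 1 ketone, 1 nitrile.

0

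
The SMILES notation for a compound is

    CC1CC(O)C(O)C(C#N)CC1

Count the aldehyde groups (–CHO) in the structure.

Scan the SMILES for the aldehyde motif — none present.
Groups that are present: 2 hydroxyl, 1 nitrile.

0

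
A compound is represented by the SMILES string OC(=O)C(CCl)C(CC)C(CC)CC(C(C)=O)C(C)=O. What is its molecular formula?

Walk through each heavy atom and fill implicit hydrogens from standard valence (C 4, N 3, O 2, S 2, halogen 1):
  atom 1: O, bond orders sum to 1 (valence 2) → 1 H
  atom 2: C, bond orders sum to 4 (valence 4) → 0 H
  atom 3: O, bond orders sum to 2 (valence 2) → 0 H
  atom 4: C, bond orders sum to 3 (valence 4) → 1 H
  atom 5: C, bond orders sum to 2 (valence 4) → 2 H
  atom 6: Cl (halogen, monovalent) → 0 H
  atom 7: C, bond orders sum to 3 (valence 4) → 1 H
  atom 8: C, bond orders sum to 2 (valence 4) → 2 H
  atom 9: C, bond orders sum to 1 (valence 4) → 3 H
  atom 10: C, bond orders sum to 3 (valence 4) → 1 H
  atom 11: C, bond orders sum to 2 (valence 4) → 2 H
  atom 12: C, bond orders sum to 1 (valence 4) → 3 H
  atom 13: C, bond orders sum to 2 (valence 4) → 2 H
  atom 14: C, bond orders sum to 3 (valence 4) → 1 H
  atom 15: C, bond orders sum to 4 (valence 4) → 0 H
  atom 16: C, bond orders sum to 1 (valence 4) → 3 H
  atom 17: O, bond orders sum to 2 (valence 2) → 0 H
  atom 18: C, bond orders sum to 4 (valence 4) → 0 H
  atom 19: C, bond orders sum to 1 (valence 4) → 3 H
  atom 20: O, bond orders sum to 2 (valence 2) → 0 H
Totals → C:15, H:25, Cl:1, O:4.

C15H25ClO4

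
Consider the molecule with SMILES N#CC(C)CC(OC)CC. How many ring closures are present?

0

In SMILES, each pair of matching ring-closure digits denotes one ring-closing bond; the number of such bonds equals the number of independent rings.
Ring-closure bonds here: 0.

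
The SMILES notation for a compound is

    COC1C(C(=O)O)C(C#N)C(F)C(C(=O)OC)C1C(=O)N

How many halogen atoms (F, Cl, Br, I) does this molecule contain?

1

Halogen atoms appear at heavy-atom position 12 (1×F).
Other groups present: 1 amide, 1 carboxylic acid, 1 ester, 1 ether, 1 nitrile.
Halogen count: 1.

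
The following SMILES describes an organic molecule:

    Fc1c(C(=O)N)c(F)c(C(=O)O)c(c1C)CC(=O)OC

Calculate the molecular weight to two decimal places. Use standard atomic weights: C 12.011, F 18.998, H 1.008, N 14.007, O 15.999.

287.22 g/mol

First, the molecular formula is C12H11F2NO5 (counting implicit H from valence).
  C: 12 × 12.011 = 144.132
  F: 2 × 18.998 = 37.996
  H: 11 × 1.008 = 11.088
  N: 1 × 14.007 = 14.007
  O: 5 × 15.999 = 79.995
Sum: 12×12.011 + 2×18.998 + 11×1.008 + 1×14.007 + 5×15.999 = 287.218 → 287.22 g/mol.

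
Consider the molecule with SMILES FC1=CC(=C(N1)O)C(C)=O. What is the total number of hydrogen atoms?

6

Walk through each heavy atom and fill implicit hydrogens from standard valence (C 4, N 3, O 2, S 2, halogen 1):
  atom 1: F (halogen, monovalent) → 0 H
  atom 2: C, bond orders sum to 4 (valence 4) → 0 H
  atom 3: C, bond orders sum to 3 (valence 4) → 1 H
  atom 4: C, bond orders sum to 4 (valence 4) → 0 H
  atom 5: C, bond orders sum to 4 (valence 4) → 0 H
  atom 6: N, bond orders sum to 2 (valence 3) → 1 H
  atom 7: O, bond orders sum to 1 (valence 2) → 1 H
  atom 8: C, bond orders sum to 4 (valence 4) → 0 H
  atom 9: C, bond orders sum to 1 (valence 4) → 3 H
  atom 10: O, bond orders sum to 2 (valence 2) → 0 H
Total hydrogens: 6.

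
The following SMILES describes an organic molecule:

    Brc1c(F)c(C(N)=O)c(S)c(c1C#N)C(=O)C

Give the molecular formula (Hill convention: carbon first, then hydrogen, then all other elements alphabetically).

C10H6BrFN2O2S

Walk through each heavy atom and fill implicit hydrogens from standard valence (C 4, N 3, O 2, S 2, halogen 1); for lowercase aromatic atoms, an aromatic c carries 1 H when it has two neighbours and 0 H with three, and aromatic n carries 0 H:
  atom 1: Br (halogen, monovalent) → 0 H
  atom 2: aromatic c, 3 neighbours → 0 H
  atom 3: aromatic c, 3 neighbours → 0 H
  atom 4: F (halogen, monovalent) → 0 H
  atom 5: aromatic c, 3 neighbours → 0 H
  atom 6: C, bond orders sum to 4 (valence 4) → 0 H
  atom 7: N, bond orders sum to 1 (valence 3) → 2 H
  atom 8: O, bond orders sum to 2 (valence 2) → 0 H
  atom 9: aromatic c, 3 neighbours → 0 H
  atom 10: S, bond orders sum to 1 (valence 2) → 1 H
  atom 11: aromatic c, 3 neighbours → 0 H
  atom 12: aromatic c, 3 neighbours → 0 H
  atom 13: C, bond orders sum to 4 (valence 4) → 0 H
  atom 14: N, bond orders sum to 3 (valence 3) → 0 H
  atom 15: C, bond orders sum to 4 (valence 4) → 0 H
  atom 16: O, bond orders sum to 2 (valence 2) → 0 H
  atom 17: C, bond orders sum to 1 (valence 4) → 3 H
Totals → C:10, H:6, Br:1, F:1, N:2, O:2, S:1.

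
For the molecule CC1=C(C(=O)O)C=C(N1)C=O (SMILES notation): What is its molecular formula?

Walk through each heavy atom and fill implicit hydrogens from standard valence (C 4, N 3, O 2, S 2, halogen 1):
  atom 1: C, bond orders sum to 1 (valence 4) → 3 H
  atom 2: C, bond orders sum to 4 (valence 4) → 0 H
  atom 3: C, bond orders sum to 4 (valence 4) → 0 H
  atom 4: C, bond orders sum to 4 (valence 4) → 0 H
  atom 5: O, bond orders sum to 2 (valence 2) → 0 H
  atom 6: O, bond orders sum to 1 (valence 2) → 1 H
  atom 7: C, bond orders sum to 3 (valence 4) → 1 H
  atom 8: C, bond orders sum to 4 (valence 4) → 0 H
  atom 9: N, bond orders sum to 2 (valence 3) → 1 H
  atom 10: C, bond orders sum to 3 (valence 4) → 1 H
  atom 11: O, bond orders sum to 2 (valence 2) → 0 H
Totals → C:7, H:7, N:1, O:3.
In Hill order: C7H7NO3.

C7H7NO3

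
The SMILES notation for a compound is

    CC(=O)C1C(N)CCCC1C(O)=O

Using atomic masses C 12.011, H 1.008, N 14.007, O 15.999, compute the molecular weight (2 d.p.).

First, the molecular formula is C9H15NO3 (counting implicit H from valence).
  C: 9 × 12.011 = 108.099
  H: 15 × 1.008 = 15.120
  N: 1 × 14.007 = 14.007
  O: 3 × 15.999 = 47.997
Sum: 9×12.011 + 15×1.008 + 1×14.007 + 3×15.999 = 185.223 → 185.22 g/mol.

185.22 g/mol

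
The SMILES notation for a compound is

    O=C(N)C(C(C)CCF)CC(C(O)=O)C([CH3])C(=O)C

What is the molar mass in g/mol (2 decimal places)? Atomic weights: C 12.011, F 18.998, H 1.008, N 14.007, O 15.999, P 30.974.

275.32 g/mol

First, the molecular formula is C13H22FNO4 (counting implicit H from valence).
  C: 13 × 12.011 = 156.143
  F: 1 × 18.998 = 18.998
  H: 22 × 1.008 = 22.176
  N: 1 × 14.007 = 14.007
  O: 4 × 15.999 = 63.996
Sum: 13×12.011 + 1×18.998 + 22×1.008 + 1×14.007 + 4×15.999 = 275.320 → 275.32 g/mol.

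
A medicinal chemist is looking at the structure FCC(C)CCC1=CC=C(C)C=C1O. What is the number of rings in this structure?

In SMILES, each pair of matching ring-closure digits denotes one ring-closing bond; the number of such bonds equals the number of independent rings.
Ring-closure bonds here: 1.

1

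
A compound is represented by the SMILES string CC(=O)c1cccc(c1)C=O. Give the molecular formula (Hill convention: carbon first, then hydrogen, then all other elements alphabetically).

C9H8O2

Walk through each heavy atom and fill implicit hydrogens from standard valence (C 4, N 3, O 2, S 2, halogen 1); for lowercase aromatic atoms, an aromatic c carries 1 H when it has two neighbours and 0 H with three, and aromatic n carries 0 H:
  atom 1: C, bond orders sum to 1 (valence 4) → 3 H
  atom 2: C, bond orders sum to 4 (valence 4) → 0 H
  atom 3: O, bond orders sum to 2 (valence 2) → 0 H
  atom 4: aromatic c, 3 neighbours → 0 H
  atom 5: aromatic c, 2 neighbours → 1 H
  atom 6: aromatic c, 2 neighbours → 1 H
  atom 7: aromatic c, 2 neighbours → 1 H
  atom 8: aromatic c, 3 neighbours → 0 H
  atom 9: aromatic c, 2 neighbours → 1 H
  atom 10: C, bond orders sum to 3 (valence 4) → 1 H
  atom 11: O, bond orders sum to 2 (valence 2) → 0 H
Totals → C:9, H:8, O:2.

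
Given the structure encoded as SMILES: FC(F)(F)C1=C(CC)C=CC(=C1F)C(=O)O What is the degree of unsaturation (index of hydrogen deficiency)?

Molecular formula: C10H8F4O2.
DoU = (2C + 2 + N − H − X) / 2, where X is the halogen count and O/S are ignored.
    = (2·10 + 2 + 0 − 8 − 4) / 2 = 10 / 2 = 5.

5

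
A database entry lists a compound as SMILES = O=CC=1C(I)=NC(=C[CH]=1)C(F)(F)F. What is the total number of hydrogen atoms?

Walk through each heavy atom and fill implicit hydrogens from standard valence (C 4, N 3, O 2, S 2, halogen 1):
  atom 1: O, bond orders sum to 2 (valence 2) → 0 H
  atom 2: C, bond orders sum to 3 (valence 4) → 1 H
  atom 3: C, bond orders sum to 4 (valence 4) → 0 H
  atom 4: C, bond orders sum to 4 (valence 4) → 0 H
  atom 5: I (halogen, monovalent) → 0 H
  atom 6: N, bond orders sum to 3 (valence 3) → 0 H
  atom 7: C, bond orders sum to 4 (valence 4) → 0 H
  atom 8: C, bond orders sum to 3 (valence 4) → 1 H
  atom 9: C with explicit H count 1
  atom 10: C, bond orders sum to 4 (valence 4) → 0 H
  atom 11: F (halogen, monovalent) → 0 H
  atom 12: F (halogen, monovalent) → 0 H
  atom 13: F (halogen, monovalent) → 0 H
Total hydrogens: 3.

3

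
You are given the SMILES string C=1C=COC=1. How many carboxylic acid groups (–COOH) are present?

0

Scan the SMILES for the carboxylic acid motif — none present.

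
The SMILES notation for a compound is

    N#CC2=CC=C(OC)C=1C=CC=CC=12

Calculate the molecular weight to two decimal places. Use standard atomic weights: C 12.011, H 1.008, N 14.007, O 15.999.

183.21 g/mol

First, the molecular formula is C12H9NO (counting implicit H from valence).
  C: 12 × 12.011 = 144.132
  H: 9 × 1.008 = 9.072
  N: 1 × 14.007 = 14.007
  O: 1 × 15.999 = 15.999
Sum: 12×12.011 + 9×1.008 + 1×14.007 + 1×15.999 = 183.210 → 183.21 g/mol.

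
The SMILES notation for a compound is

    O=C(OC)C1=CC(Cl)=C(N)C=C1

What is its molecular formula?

Walk through each heavy atom and fill implicit hydrogens from standard valence (C 4, N 3, O 2, S 2, halogen 1):
  atom 1: O, bond orders sum to 2 (valence 2) → 0 H
  atom 2: C, bond orders sum to 4 (valence 4) → 0 H
  atom 3: O, bond orders sum to 2 (valence 2) → 0 H
  atom 4: C, bond orders sum to 1 (valence 4) → 3 H
  atom 5: C, bond orders sum to 4 (valence 4) → 0 H
  atom 6: C, bond orders sum to 3 (valence 4) → 1 H
  atom 7: C, bond orders sum to 4 (valence 4) → 0 H
  atom 8: Cl (halogen, monovalent) → 0 H
  atom 9: C, bond orders sum to 4 (valence 4) → 0 H
  atom 10: N, bond orders sum to 1 (valence 3) → 2 H
  atom 11: C, bond orders sum to 3 (valence 4) → 1 H
  atom 12: C, bond orders sum to 3 (valence 4) → 1 H
Totals → C:8, H:8, Cl:1, N:1, O:2.
In Hill order: C8H8ClNO2.

C8H8ClNO2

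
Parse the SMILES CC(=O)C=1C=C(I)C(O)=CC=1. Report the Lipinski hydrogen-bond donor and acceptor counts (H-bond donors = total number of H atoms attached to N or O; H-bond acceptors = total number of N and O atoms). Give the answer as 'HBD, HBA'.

1, 2

Donors: find every N or O and count the H atoms it carries.
  atom 3 (O): bond orders sum to 2 → 0 H
  atom 9 (O): bond orders sum to 1 → 1 H
Lipinski HBD = 1.
Acceptors: N atoms = 0, O atoms = 2 → HBA = 2.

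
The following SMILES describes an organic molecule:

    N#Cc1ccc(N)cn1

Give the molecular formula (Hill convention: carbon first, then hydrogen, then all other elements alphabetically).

Walk through each heavy atom and fill implicit hydrogens from standard valence (C 4, N 3, O 2, S 2, halogen 1); for lowercase aromatic atoms, an aromatic c carries 1 H when it has two neighbours and 0 H with three, and aromatic n carries 0 H:
  atom 1: N, bond orders sum to 3 (valence 3) → 0 H
  atom 2: C, bond orders sum to 4 (valence 4) → 0 H
  atom 3: aromatic c, 3 neighbours → 0 H
  atom 4: aromatic c, 2 neighbours → 1 H
  atom 5: aromatic c, 2 neighbours → 1 H
  atom 6: aromatic c, 3 neighbours → 0 H
  atom 7: N, bond orders sum to 1 (valence 3) → 2 H
  atom 8: aromatic c, 2 neighbours → 1 H
  atom 9: aromatic n, 2 neighbours → 0 H
Totals → C:6, H:5, N:3.

C6H5N3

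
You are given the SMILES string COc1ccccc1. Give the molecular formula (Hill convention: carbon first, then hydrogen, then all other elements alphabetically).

C7H8O

Walk through each heavy atom and fill implicit hydrogens from standard valence (C 4, N 3, O 2, S 2, halogen 1); for lowercase aromatic atoms, an aromatic c carries 1 H when it has two neighbours and 0 H with three, and aromatic n carries 0 H:
  atom 1: C, bond orders sum to 1 (valence 4) → 3 H
  atom 2: O, bond orders sum to 2 (valence 2) → 0 H
  atom 3: aromatic c, 3 neighbours → 0 H
  atom 4: aromatic c, 2 neighbours → 1 H
  atom 5: aromatic c, 2 neighbours → 1 H
  atom 6: aromatic c, 2 neighbours → 1 H
  atom 7: aromatic c, 2 neighbours → 1 H
  atom 8: aromatic c, 2 neighbours → 1 H
Totals → C:7, H:8, O:1.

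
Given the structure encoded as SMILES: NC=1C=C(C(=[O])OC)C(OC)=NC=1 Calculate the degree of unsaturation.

Molecular formula: C8H10N2O3.
DoU = (2C + 2 + N − H − X) / 2, where X is the halogen count and O/S are ignored.
    = (2·8 + 2 + 2 − 10 − 0) / 2 = 10 / 2 = 5.

5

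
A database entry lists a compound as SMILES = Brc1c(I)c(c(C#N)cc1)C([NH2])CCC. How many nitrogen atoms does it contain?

2

Scan the SMILES for N atoms (remember two-letter symbols like Cl and Br are single atoms).
Nitrogen count: 2.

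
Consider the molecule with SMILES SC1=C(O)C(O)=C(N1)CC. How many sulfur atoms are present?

1

Scan the SMILES for S atoms (remember two-letter symbols like Cl and Br are single atoms).
Sulfur count: 1.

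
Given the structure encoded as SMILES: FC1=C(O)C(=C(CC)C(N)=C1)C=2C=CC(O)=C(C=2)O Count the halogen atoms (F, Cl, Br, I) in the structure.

1

Halogen atoms appear at heavy-atom position 1 (1×F).
Other groups present: 3 hydroxyl, 1 primary amine.
Halogen count: 1.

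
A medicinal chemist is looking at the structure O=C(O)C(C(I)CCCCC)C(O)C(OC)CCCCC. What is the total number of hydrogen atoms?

31

Walk through each heavy atom and fill implicit hydrogens from standard valence (C 4, N 3, O 2, S 2, halogen 1):
  atom 1: O, bond orders sum to 2 (valence 2) → 0 H
  atom 2: C, bond orders sum to 4 (valence 4) → 0 H
  atom 3: O, bond orders sum to 1 (valence 2) → 1 H
  atom 4: C, bond orders sum to 3 (valence 4) → 1 H
  atom 5: C, bond orders sum to 3 (valence 4) → 1 H
  atom 6: I (halogen, monovalent) → 0 H
  atom 7: C, bond orders sum to 2 (valence 4) → 2 H
  atom 8: C, bond orders sum to 2 (valence 4) → 2 H
  atom 9: C, bond orders sum to 2 (valence 4) → 2 H
  atom 10: C, bond orders sum to 2 (valence 4) → 2 H
  atom 11: C, bond orders sum to 1 (valence 4) → 3 H
  atom 12: C, bond orders sum to 3 (valence 4) → 1 H
  atom 13: O, bond orders sum to 1 (valence 2) → 1 H
  atom 14: C, bond orders sum to 3 (valence 4) → 1 H
  atom 15: O, bond orders sum to 2 (valence 2) → 0 H
  atom 16: C, bond orders sum to 1 (valence 4) → 3 H
  atom 17: C, bond orders sum to 2 (valence 4) → 2 H
  atom 18: C, bond orders sum to 2 (valence 4) → 2 H
  atom 19: C, bond orders sum to 2 (valence 4) → 2 H
  atom 20: C, bond orders sum to 2 (valence 4) → 2 H
  atom 21: C, bond orders sum to 1 (valence 4) → 3 H
Total hydrogens: 31.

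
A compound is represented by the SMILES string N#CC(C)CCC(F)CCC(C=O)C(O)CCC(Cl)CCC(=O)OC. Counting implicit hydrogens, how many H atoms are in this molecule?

Walk through each heavy atom and fill implicit hydrogens from standard valence (C 4, N 3, O 2, S 2, halogen 1):
  atom 1: N, bond orders sum to 3 (valence 3) → 0 H
  atom 2: C, bond orders sum to 4 (valence 4) → 0 H
  atom 3: C, bond orders sum to 3 (valence 4) → 1 H
  atom 4: C, bond orders sum to 1 (valence 4) → 3 H
  atom 5: C, bond orders sum to 2 (valence 4) → 2 H
  atom 6: C, bond orders sum to 2 (valence 4) → 2 H
  atom 7: C, bond orders sum to 3 (valence 4) → 1 H
  atom 8: F (halogen, monovalent) → 0 H
  atom 9: C, bond orders sum to 2 (valence 4) → 2 H
  atom 10: C, bond orders sum to 2 (valence 4) → 2 H
  atom 11: C, bond orders sum to 3 (valence 4) → 1 H
  atom 12: C, bond orders sum to 3 (valence 4) → 1 H
  atom 13: O, bond orders sum to 2 (valence 2) → 0 H
  atom 14: C, bond orders sum to 3 (valence 4) → 1 H
  atom 15: O, bond orders sum to 1 (valence 2) → 1 H
  atom 16: C, bond orders sum to 2 (valence 4) → 2 H
  atom 17: C, bond orders sum to 2 (valence 4) → 2 H
  atom 18: C, bond orders sum to 3 (valence 4) → 1 H
  atom 19: Cl (halogen, monovalent) → 0 H
  atom 20: C, bond orders sum to 2 (valence 4) → 2 H
  atom 21: C, bond orders sum to 2 (valence 4) → 2 H
  atom 22: C, bond orders sum to 4 (valence 4) → 0 H
  atom 23: O, bond orders sum to 2 (valence 2) → 0 H
  atom 24: O, bond orders sum to 2 (valence 2) → 0 H
  atom 25: C, bond orders sum to 1 (valence 4) → 3 H
Total hydrogens: 29.

29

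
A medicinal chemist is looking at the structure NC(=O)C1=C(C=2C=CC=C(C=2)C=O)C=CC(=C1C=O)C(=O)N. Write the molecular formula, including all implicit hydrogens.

C16H12N2O4

Walk through each heavy atom and fill implicit hydrogens from standard valence (C 4, N 3, O 2, S 2, halogen 1):
  atom 1: N, bond orders sum to 1 (valence 3) → 2 H
  atom 2: C, bond orders sum to 4 (valence 4) → 0 H
  atom 3: O, bond orders sum to 2 (valence 2) → 0 H
  atom 4: C, bond orders sum to 4 (valence 4) → 0 H
  atom 5: C, bond orders sum to 4 (valence 4) → 0 H
  atom 6: C, bond orders sum to 4 (valence 4) → 0 H
  atom 7: C, bond orders sum to 3 (valence 4) → 1 H
  atom 8: C, bond orders sum to 3 (valence 4) → 1 H
  atom 9: C, bond orders sum to 3 (valence 4) → 1 H
  atom 10: C, bond orders sum to 4 (valence 4) → 0 H
  atom 11: C, bond orders sum to 3 (valence 4) → 1 H
  atom 12: C, bond orders sum to 3 (valence 4) → 1 H
  atom 13: O, bond orders sum to 2 (valence 2) → 0 H
  atom 14: C, bond orders sum to 3 (valence 4) → 1 H
  atom 15: C, bond orders sum to 3 (valence 4) → 1 H
  atom 16: C, bond orders sum to 4 (valence 4) → 0 H
  atom 17: C, bond orders sum to 4 (valence 4) → 0 H
  atom 18: C, bond orders sum to 3 (valence 4) → 1 H
  atom 19: O, bond orders sum to 2 (valence 2) → 0 H
  atom 20: C, bond orders sum to 4 (valence 4) → 0 H
  atom 21: O, bond orders sum to 2 (valence 2) → 0 H
  atom 22: N, bond orders sum to 1 (valence 3) → 2 H
Totals → C:16, H:12, N:2, O:4.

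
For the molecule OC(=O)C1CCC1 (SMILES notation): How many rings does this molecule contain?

In SMILES, each pair of matching ring-closure digits denotes one ring-closing bond; the number of such bonds equals the number of independent rings.
Ring-closure bonds here: 1.

1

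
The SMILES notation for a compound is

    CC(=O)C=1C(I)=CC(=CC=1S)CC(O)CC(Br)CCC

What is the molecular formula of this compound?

Walk through each heavy atom and fill implicit hydrogens from standard valence (C 4, N 3, O 2, S 2, halogen 1):
  atom 1: C, bond orders sum to 1 (valence 4) → 3 H
  atom 2: C, bond orders sum to 4 (valence 4) → 0 H
  atom 3: O, bond orders sum to 2 (valence 2) → 0 H
  atom 4: C, bond orders sum to 4 (valence 4) → 0 H
  atom 5: C, bond orders sum to 4 (valence 4) → 0 H
  atom 6: I (halogen, monovalent) → 0 H
  atom 7: C, bond orders sum to 3 (valence 4) → 1 H
  atom 8: C, bond orders sum to 4 (valence 4) → 0 H
  atom 9: C, bond orders sum to 3 (valence 4) → 1 H
  atom 10: C, bond orders sum to 4 (valence 4) → 0 H
  atom 11: S, bond orders sum to 1 (valence 2) → 1 H
  atom 12: C, bond orders sum to 2 (valence 4) → 2 H
  atom 13: C, bond orders sum to 3 (valence 4) → 1 H
  atom 14: O, bond orders sum to 1 (valence 2) → 1 H
  atom 15: C, bond orders sum to 2 (valence 4) → 2 H
  atom 16: C, bond orders sum to 3 (valence 4) → 1 H
  atom 17: Br (halogen, monovalent) → 0 H
  atom 18: C, bond orders sum to 2 (valence 4) → 2 H
  atom 19: C, bond orders sum to 2 (valence 4) → 2 H
  atom 20: C, bond orders sum to 1 (valence 4) → 3 H
Totals → C:15, H:20, Br:1, I:1, O:2, S:1.
In Hill order: C15H20BrIO2S.

C15H20BrIO2S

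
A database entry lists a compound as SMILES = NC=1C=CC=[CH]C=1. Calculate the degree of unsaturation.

Degree of unsaturation = (number of rings) + (number of π bonds).
Ring closures in the SMILES: 1.
π bonds: 3 double bonds (each 1 DoU) → 3 DoU from unsaturation.
Total DoU = 1 + 3 = 4.

4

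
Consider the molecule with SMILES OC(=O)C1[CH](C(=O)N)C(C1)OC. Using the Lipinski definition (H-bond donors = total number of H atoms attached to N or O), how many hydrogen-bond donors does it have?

3

Donors: find every N or O and count the H atoms it carries.
  atom 1 (O): bond orders sum to 1 → 1 H
  atom 3 (O): bond orders sum to 2 → 0 H
  atom 7 (O): bond orders sum to 2 → 0 H
  atom 8 (N): bond orders sum to 1 → 2 H
  atom 11 (O): bond orders sum to 2 → 0 H
Lipinski HBD = 3.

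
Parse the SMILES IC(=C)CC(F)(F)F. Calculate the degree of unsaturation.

1

Degree of unsaturation = (number of rings) + (number of π bonds).
Ring closures in the SMILES: 0.
π bonds: 1 double bond (each 1 DoU) → 1 DoU from unsaturation.
Total DoU = 0 + 1 = 1.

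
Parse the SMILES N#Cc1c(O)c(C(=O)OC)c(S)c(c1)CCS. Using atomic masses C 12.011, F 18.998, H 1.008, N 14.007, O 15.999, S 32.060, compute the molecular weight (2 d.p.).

First, the molecular formula is C11H11NO3S2 (counting implicit H from valence).
  C: 11 × 12.011 = 132.121
  H: 11 × 1.008 = 11.088
  N: 1 × 14.007 = 14.007
  O: 3 × 15.999 = 47.997
  S: 2 × 32.060 = 64.120
Sum: 11×12.011 + 11×1.008 + 1×14.007 + 3×15.999 + 2×32.060 = 269.333 → 269.33 g/mol.

269.33 g/mol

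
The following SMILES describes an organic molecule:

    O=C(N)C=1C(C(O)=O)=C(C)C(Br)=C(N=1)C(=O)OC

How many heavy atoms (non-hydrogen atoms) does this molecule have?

18

Every atom symbol written in the SMILES (organic subset) is one heavy atom; implicit H are not written.
Heavy atoms by element → Br:1, C:10, N:2, O:5.
Total: 18.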